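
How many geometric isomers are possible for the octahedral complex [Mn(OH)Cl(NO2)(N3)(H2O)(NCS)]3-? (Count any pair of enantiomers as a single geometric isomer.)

15

Exhaustive case analysis gives 15 geometric isomers.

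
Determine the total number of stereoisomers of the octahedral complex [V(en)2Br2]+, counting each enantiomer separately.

3

In an octahedral complex each vertex has one trans partner and four cis neighbours.
Each en is bidentate and must span two cis positions.
The distinct arrangements are (2 in all): Br trans; Br cis (chiral).
One of these lacks any improper symmetry element and so occurs as an enantiomeric pair, giving 2 + 1 = 3 stereoisomers in total.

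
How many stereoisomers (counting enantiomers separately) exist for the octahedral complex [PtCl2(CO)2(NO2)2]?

6

In an octahedral complex each vertex has one trans partner and four cis neighbours.
Working through the distinct placements yields 5 geometric isomers: Cl trans, CO trans, NO2 trans; Cl cis, CO trans, NO2 cis; Cl cis, CO cis, NO2 trans; Cl cis, CO cis, NO2 cis (chiral); Cl trans, CO cis, NO2 cis.
One of these lacks any improper symmetry element and so occurs as an enantiomeric pair, giving 5 + 1 = 6 stereoisomers in total.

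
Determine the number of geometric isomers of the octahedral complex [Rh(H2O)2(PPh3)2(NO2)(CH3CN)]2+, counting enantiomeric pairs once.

6

In an octahedral complex each vertex has one trans partner and four cis neighbours.
Working through the distinct placements yields 6 geometric isomers: H2O cis, PPh3 trans; H2O cis, PPh3 cis (3 arrangements, 2 chiral); H2O trans, PPh3 trans; H2O trans, PPh3 cis.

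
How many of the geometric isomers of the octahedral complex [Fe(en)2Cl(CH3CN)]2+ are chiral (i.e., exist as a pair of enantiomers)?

1

An octahedron has six vertices in three trans pairs; every non-trans pair is cis.
Each en is bidentate and must span two cis positions.
There are 2 geometric isomers: Cl and CH3CN mutually trans; Cl and CH3CN mutually cis (chiral).
One of these lacks any improper symmetry element and so occurs as an enantiomeric pair, giving 2 + 1 = 3 stereoisomers in total.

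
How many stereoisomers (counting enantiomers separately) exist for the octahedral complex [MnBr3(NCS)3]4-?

2

The six octahedral sites form three mutually perpendicular trans pairs.
Working through the distinct placements yields 2 geometric isomers: Br mer; Br fac.
Each arrangement has an internal mirror plane or centre of symmetry, so none is chiral.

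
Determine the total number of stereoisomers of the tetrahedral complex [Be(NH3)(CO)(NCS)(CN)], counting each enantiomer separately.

2

Only one geometric arrangement is possible; it has no improper symmetry element, so it exists as a pair of enantiomers (2 stereoisomers).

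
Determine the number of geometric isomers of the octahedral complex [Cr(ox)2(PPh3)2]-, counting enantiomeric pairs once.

An octahedron has six vertices in three trans pairs; every non-trans pair is cis.
Each ox is bidentate and must span two cis positions.
Systematic placement gives 2 geometric isomers: PPh3 trans; PPh3 cis (chiral).

2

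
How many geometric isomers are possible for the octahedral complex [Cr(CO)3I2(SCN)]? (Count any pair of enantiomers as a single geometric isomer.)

In an octahedral complex each vertex has one trans partner and four cis neighbours.
Working through the distinct placements yields 3 geometric isomers: CO mer, I cis; CO mer, I trans; CO fac, I cis.

3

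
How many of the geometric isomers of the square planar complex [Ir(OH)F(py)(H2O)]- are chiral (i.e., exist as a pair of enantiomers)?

0

A square has two trans pairs of vertices; adjacent vertices are cis.
The distinct arrangements are (3 in all): (F/OH trans, H2O/py trans); (F/py trans, H2O/OH trans); (F/H2O trans, OH/py trans).
Each arrangement has an internal mirror plane or centre of symmetry, so none is chiral.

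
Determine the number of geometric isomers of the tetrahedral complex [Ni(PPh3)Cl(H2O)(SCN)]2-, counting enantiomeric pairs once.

All four vertices of a tetrahedron are equivalent and mutually adjacent, so cis/trans isomerism cannot arise.
Only one geometric arrangement is possible; it has no improper symmetry element, so it exists as a pair of enantiomers (2 stereoisomers).

1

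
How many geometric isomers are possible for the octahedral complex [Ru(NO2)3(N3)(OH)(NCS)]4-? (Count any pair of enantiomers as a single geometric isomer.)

In an octahedral complex each vertex has one trans partner and four cis neighbours.
The distinct arrangements are (4 in all): NO2 mer (3 arrangements); NO2 fac (chiral).

4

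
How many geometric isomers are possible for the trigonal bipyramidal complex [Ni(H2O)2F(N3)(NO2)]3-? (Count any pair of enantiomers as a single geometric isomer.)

A trigonal bipyramid has two axial and three equatorial sites, which are chemically inequivalent.
Placing the ligands in turn and identifying arrangements related by rotation or reflection leaves 7 distinct geometric isomers.

7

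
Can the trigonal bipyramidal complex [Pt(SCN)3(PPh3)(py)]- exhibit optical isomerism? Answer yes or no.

A trigonal bipyramid has two axial and three equatorial sites, which are chemically inequivalent.
Working through the distinct placements yields 4 geometric isomers: PPh3 axial, py equatorial; PPh3 axial, py axial; PPh3 equatorial, py equatorial; PPh3 equatorial, py axial.
Each arrangement has an internal mirror plane or centre of symmetry, so none is chiral.

no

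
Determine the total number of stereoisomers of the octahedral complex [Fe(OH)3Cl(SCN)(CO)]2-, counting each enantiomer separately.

An octahedron has six vertices in three trans pairs; every non-trans pair is cis.
Systematic placement gives 4 geometric isomers: OH mer (3 arrangements); OH fac (chiral).
One of these lacks any improper symmetry element and so occurs as an enantiomeric pair, giving 4 + 1 = 5 stereoisomers in total.

5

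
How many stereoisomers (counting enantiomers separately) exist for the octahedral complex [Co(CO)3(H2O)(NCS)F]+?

5

The six octahedral sites form three mutually perpendicular trans pairs.
Working through the distinct placements yields 4 geometric isomers: CO mer (3 arrangements); CO fac (chiral).
One of these lacks any improper symmetry element and so occurs as an enantiomeric pair, giving 4 + 1 = 5 stereoisomers in total.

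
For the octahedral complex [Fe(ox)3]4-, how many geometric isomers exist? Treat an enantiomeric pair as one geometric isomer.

1

In an octahedral complex each vertex has one trans partner and four cis neighbours.
Each ox is bidentate and must span two cis positions.
Only one geometric arrangement is possible; it has no improper symmetry element, so it exists as a pair of enantiomers (2 stereoisomers).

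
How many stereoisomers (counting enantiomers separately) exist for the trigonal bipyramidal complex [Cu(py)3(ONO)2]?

A trigonal bipyramid has two axial and three equatorial sites, which are chemically inequivalent.
There are 3 geometric isomers: ONO both axial; ONO one axial, one equatorial; ONO both equatorial.
Each arrangement has an internal mirror plane or centre of symmetry, so none is chiral.

3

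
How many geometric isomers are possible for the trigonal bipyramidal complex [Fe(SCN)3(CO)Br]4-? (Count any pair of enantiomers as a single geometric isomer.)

4

In a trigonal bipyramid the two axial positions differ from the three equatorial ones.
Working through the distinct placements yields 4 geometric isomers: CO axial, Br axial; CO equatorial, Br axial; CO axial, Br equatorial; CO equatorial, Br equatorial.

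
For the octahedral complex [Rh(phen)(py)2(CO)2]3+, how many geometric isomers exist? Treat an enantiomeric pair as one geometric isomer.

In an octahedral complex each vertex has one trans partner and four cis neighbours.
Each phen is bidentate and must span two cis positions.
Working through the distinct placements yields 3 geometric isomers: py cis, CO trans; py trans, CO cis; py cis, CO cis (chiral).

3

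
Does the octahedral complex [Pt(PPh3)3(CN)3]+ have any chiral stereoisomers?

no

The six octahedral sites form three mutually perpendicular trans pairs.
There are 2 geometric isomers: PPh3 mer; PPh3 fac.
Each arrangement has an internal mirror plane or centre of symmetry, so none is chiral.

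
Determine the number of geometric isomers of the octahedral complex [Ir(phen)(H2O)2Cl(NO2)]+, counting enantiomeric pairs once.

4

In an octahedral complex each vertex has one trans partner and four cis neighbours.
Each phen is bidentate and must span two cis positions.
Working through the distinct placements yields 4 geometric isomers: H2O cis (3 arrangements, 2 chiral); H2O trans.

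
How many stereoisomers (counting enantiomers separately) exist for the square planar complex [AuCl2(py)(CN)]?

2

Systematic placement gives 2 geometric isomers: Cl cis; Cl trans.
Each arrangement has an internal mirror plane or centre of symmetry, so none is chiral.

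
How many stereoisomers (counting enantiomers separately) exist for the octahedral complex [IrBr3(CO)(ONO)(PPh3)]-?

5

The six octahedral sites form three mutually perpendicular trans pairs.
There are 4 geometric isomers: Br mer (3 arrangements); Br fac (chiral).
One of these lacks any improper symmetry element and so occurs as an enantiomeric pair, giving 4 + 1 = 5 stereoisomers in total.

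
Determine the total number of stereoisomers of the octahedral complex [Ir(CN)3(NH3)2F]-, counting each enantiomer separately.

3

An octahedron has six vertices in three trans pairs; every non-trans pair is cis.
There are 3 geometric isomers: CN mer, NH3 trans; CN mer, NH3 cis; CN fac, NH3 cis.
Each arrangement has an internal mirror plane or centre of symmetry, so none is chiral.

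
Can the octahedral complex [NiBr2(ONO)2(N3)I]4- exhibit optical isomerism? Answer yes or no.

yes

In an octahedral complex each vertex has one trans partner and four cis neighbours.
There are 6 geometric isomers: Br trans, ONO trans; Br trans, ONO cis; Br cis, ONO trans; Br cis, ONO cis (3 arrangements, 2 chiral).
Of these, 2 lack any improper symmetry element and so occur as enantiomeric pairs, giving 6 + 2 = 8 stereoisomers in total.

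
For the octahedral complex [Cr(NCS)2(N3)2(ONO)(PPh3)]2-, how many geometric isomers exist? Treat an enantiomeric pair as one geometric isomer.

In an octahedral complex each vertex has one trans partner and four cis neighbours.
There are 6 geometric isomers: NCS trans, N3 trans; NCS cis, N3 trans; NCS cis, N3 cis (3 arrangements, 2 chiral); NCS trans, N3 cis.

6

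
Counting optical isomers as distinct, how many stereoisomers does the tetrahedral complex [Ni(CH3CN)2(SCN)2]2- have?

1

In a tetrahedral complex all four positions are equivalent and every pair of ligands is adjacent — there is no cis/trans distinction.
Only one geometric arrangement is possible.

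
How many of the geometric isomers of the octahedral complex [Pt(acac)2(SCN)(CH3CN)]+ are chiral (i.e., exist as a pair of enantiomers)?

1

In an octahedral complex each vertex has one trans partner and four cis neighbours.
Each acac is bidentate and must span two cis positions.
Working through the distinct placements yields 2 geometric isomers: SCN and CH3CN mutually trans; SCN and CH3CN mutually cis (chiral).
One of these lacks any improper symmetry element and so occurs as an enantiomeric pair, giving 2 + 1 = 3 stereoisomers in total.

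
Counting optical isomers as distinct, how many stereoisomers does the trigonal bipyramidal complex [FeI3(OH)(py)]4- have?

4

In a trigonal bipyramid the two axial positions differ from the three equatorial ones.
Systematic placement gives 4 geometric isomers: OH equatorial, py equatorial; OH axial, py equatorial; OH equatorial, py axial; OH axial, py axial.
Each arrangement has an internal mirror plane or centre of symmetry, so none is chiral.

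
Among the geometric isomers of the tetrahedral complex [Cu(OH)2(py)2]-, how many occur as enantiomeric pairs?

In a tetrahedral complex all four positions are equivalent and every pair of ligands is adjacent — there is no cis/trans distinction.
Only one geometric arrangement is possible.

0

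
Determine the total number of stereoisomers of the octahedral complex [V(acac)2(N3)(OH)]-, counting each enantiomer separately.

3

In an octahedral complex each vertex has one trans partner and four cis neighbours.
Each acac is bidentate and must span two cis positions.
The distinct arrangements are (2 in all): N3 and OH mutually trans; N3 and OH mutually cis (chiral).
One of these lacks any improper symmetry element and so occurs as an enantiomeric pair, giving 2 + 1 = 3 stereoisomers in total.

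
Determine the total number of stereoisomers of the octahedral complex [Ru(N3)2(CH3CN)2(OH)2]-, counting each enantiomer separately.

6

An octahedron has six vertices in three trans pairs; every non-trans pair is cis.
There are 5 geometric isomers: N3 trans, CH3CN trans, OH trans; N3 cis, CH3CN trans, OH cis; N3 cis, CH3CN cis, OH trans; N3 cis, CH3CN cis, OH cis (chiral); N3 trans, CH3CN cis, OH cis.
One of these lacks any improper symmetry element and so occurs as an enantiomeric pair, giving 5 + 1 = 6 stereoisomers in total.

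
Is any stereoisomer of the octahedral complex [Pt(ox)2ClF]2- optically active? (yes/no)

yes

Each ox is bidentate and must span two cis positions.
Working through the distinct placements yields 2 geometric isomers: Cl and F mutually trans; Cl and F mutually cis (chiral).
One of these lacks any improper symmetry element and so occurs as an enantiomeric pair, giving 2 + 1 = 3 stereoisomers in total.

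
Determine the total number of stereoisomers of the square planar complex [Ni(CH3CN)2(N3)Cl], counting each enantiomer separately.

2

Working through the distinct placements yields 2 geometric isomers: CH3CN cis; CH3CN trans.
Each arrangement has an internal mirror plane or centre of symmetry, so none is chiral.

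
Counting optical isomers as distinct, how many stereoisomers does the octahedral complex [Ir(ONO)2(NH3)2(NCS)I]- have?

8

An octahedron has six vertices in three trans pairs; every non-trans pair is cis.
Systematic placement gives 6 geometric isomers: ONO trans, NH3 trans; ONO cis, NH3 cis (3 arrangements, 2 chiral); ONO trans, NH3 cis; ONO cis, NH3 trans.
Of these, 2 lack any improper symmetry element and so occur as enantiomeric pairs, giving 6 + 2 = 8 stereoisomers in total.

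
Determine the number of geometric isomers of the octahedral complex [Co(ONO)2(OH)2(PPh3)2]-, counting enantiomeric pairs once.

5

In an octahedral complex each vertex has one trans partner and four cis neighbours.
There are 5 geometric isomers: ONO trans, OH trans, PPh3 trans; ONO cis, OH trans, PPh3 cis; ONO cis, OH cis, PPh3 trans; ONO cis, OH cis, PPh3 cis (chiral); ONO trans, OH cis, PPh3 cis.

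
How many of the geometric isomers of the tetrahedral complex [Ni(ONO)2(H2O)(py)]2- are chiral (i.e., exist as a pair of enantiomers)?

Only one geometric arrangement is possible.

0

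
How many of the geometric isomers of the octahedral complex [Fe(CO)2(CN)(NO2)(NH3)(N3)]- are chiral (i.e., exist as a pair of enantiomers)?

6

An octahedron has six vertices in three trans pairs; every non-trans pair is cis.
Exhaustive case analysis gives 9 geometric isomers.
Of these, 6 lack any improper symmetry element and so occur as enantiomeric pairs, giving 9 + 6 = 15 stereoisomers in total.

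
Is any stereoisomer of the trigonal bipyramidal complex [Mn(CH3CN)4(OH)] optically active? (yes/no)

In a trigonal bipyramid the two axial positions differ from the three equatorial ones.
Systematic placement gives 2 geometric isomers: OH equatorial; OH axial.
Each arrangement has an internal mirror plane or centre of symmetry, so none is chiral.

no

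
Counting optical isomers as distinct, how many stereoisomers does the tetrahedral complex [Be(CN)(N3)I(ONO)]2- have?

In a tetrahedral complex all four positions are equivalent and every pair of ligands is adjacent — there is no cis/trans distinction.
Only one geometric arrangement is possible; it has no improper symmetry element, so it exists as a pair of enantiomers (2 stereoisomers).

2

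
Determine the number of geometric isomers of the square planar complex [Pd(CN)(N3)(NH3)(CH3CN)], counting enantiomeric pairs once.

3

Systematic placement gives 3 geometric isomers: (CH3CN/N3 trans, CN/NH3 trans); (CH3CN/NH3 trans, CN/N3 trans); (CH3CN/CN trans, N3/NH3 trans).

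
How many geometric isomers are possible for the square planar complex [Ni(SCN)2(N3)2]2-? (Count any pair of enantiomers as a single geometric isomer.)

In a square planar complex each vertex has one trans partner and two cis neighbours.
Working through the distinct placements yields 2 geometric isomers: SCN cis; SCN trans.

2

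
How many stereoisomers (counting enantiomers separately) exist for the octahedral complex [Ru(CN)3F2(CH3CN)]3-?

3

Systematic placement gives 3 geometric isomers: CN mer, F trans; CN fac, F cis; CN mer, F cis.
Each arrangement has an internal mirror plane or centre of symmetry, so none is chiral.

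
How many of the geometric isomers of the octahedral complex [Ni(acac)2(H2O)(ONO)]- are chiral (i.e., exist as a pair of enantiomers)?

In an octahedral complex each vertex has one trans partner and four cis neighbours.
Each acac is bidentate and must span two cis positions.
Working through the distinct placements yields 2 geometric isomers: H2O and ONO mutually trans; H2O and ONO mutually cis (chiral).
One of these lacks any improper symmetry element and so occurs as an enantiomeric pair, giving 2 + 1 = 3 stereoisomers in total.

1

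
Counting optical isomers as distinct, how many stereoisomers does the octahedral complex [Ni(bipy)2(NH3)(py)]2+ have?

In an octahedral complex each vertex has one trans partner and four cis neighbours.
Each bipy is bidentate and must span two cis positions.
Working through the distinct placements yields 2 geometric isomers: NH3 and py mutually cis (chiral); NH3 and py mutually trans.
One of these lacks any improper symmetry element and so occurs as an enantiomeric pair, giving 2 + 1 = 3 stereoisomers in total.

3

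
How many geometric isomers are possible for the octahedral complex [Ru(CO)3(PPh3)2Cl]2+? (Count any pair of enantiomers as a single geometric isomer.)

3

An octahedron has six vertices in three trans pairs; every non-trans pair is cis.
The distinct arrangements are (3 in all): CO mer, PPh3 trans; CO mer, PPh3 cis; CO fac, PPh3 cis.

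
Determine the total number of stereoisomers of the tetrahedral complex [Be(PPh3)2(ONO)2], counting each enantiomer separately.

1

All four vertices of a tetrahedron are equivalent and mutually adjacent, so cis/trans isomerism cannot arise.
Only one geometric arrangement is possible.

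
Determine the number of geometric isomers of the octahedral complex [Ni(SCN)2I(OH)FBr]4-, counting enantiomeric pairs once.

The six octahedral sites form three mutually perpendicular trans pairs.
Placing the ligands in turn and identifying arrangements related by rotation or reflection leaves 9 distinct geometric isomers.

9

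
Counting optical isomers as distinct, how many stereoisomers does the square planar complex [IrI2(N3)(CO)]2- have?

In a square planar complex each vertex has one trans partner and two cis neighbours.
Systematic placement gives 2 geometric isomers: I cis; I trans.
Each arrangement has an internal mirror plane or centre of symmetry, so none is chiral.

2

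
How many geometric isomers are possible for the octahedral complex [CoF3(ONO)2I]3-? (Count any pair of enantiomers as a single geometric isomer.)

The six octahedral sites form three mutually perpendicular trans pairs.
Working through the distinct placements yields 3 geometric isomers: F mer, ONO trans; F mer, ONO cis; F fac, ONO cis.

3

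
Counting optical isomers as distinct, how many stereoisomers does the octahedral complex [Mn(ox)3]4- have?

2

The six octahedral sites form three mutually perpendicular trans pairs.
Each ox is bidentate and must span two cis positions.
Only one geometric arrangement is possible; it has no improper symmetry element, so it exists as a pair of enantiomers (2 stereoisomers).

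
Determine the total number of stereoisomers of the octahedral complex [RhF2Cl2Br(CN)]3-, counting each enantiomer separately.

8

In an octahedral complex each vertex has one trans partner and four cis neighbours.
The distinct arrangements are (6 in all): F trans, Cl trans; F cis, Cl cis (3 arrangements, 2 chiral); F trans, Cl cis; F cis, Cl trans.
Of these, 2 lack any improper symmetry element and so occur as enantiomeric pairs, giving 6 + 2 = 8 stereoisomers in total.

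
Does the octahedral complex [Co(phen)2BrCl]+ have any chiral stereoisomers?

yes

An octahedron has six vertices in three trans pairs; every non-trans pair is cis.
Each phen is bidentate and must span two cis positions.
Working through the distinct placements yields 2 geometric isomers: Br and Cl mutually trans; Br and Cl mutually cis (chiral).
One of these lacks any improper symmetry element and so occurs as an enantiomeric pair, giving 2 + 1 = 3 stereoisomers in total.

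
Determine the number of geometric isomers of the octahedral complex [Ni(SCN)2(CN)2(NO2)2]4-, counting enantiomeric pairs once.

In an octahedral complex each vertex has one trans partner and four cis neighbours.
Systematic placement gives 5 geometric isomers: SCN trans, CN trans, NO2 trans; SCN cis, CN trans, NO2 cis; SCN trans, CN cis, NO2 cis; SCN cis, CN cis, NO2 cis (chiral); SCN cis, CN cis, NO2 trans.

5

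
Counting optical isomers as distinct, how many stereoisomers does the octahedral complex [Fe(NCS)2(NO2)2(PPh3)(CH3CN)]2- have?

8

In an octahedral complex each vertex has one trans partner and four cis neighbours.
Systematic placement gives 6 geometric isomers: NCS cis, NO2 cis (3 arrangements, 2 chiral); NCS cis, NO2 trans; NCS trans, NO2 cis; NCS trans, NO2 trans.
Of these, 2 lack any improper symmetry element and so occur as enantiomeric pairs, giving 6 + 2 = 8 stereoisomers in total.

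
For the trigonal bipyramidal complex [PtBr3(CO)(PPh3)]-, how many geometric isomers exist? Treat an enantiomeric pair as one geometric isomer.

In a trigonal bipyramid the two axial positions differ from the three equatorial ones.
Working through the distinct placements yields 4 geometric isomers: CO equatorial, PPh3 equatorial; CO axial, PPh3 equatorial; CO equatorial, PPh3 axial; CO axial, PPh3 axial.

4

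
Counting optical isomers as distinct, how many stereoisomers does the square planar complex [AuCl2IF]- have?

A square has two trans pairs of vertices; adjacent vertices are cis.
Systematic placement gives 2 geometric isomers: Cl cis; Cl trans.
Each arrangement has an internal mirror plane or centre of symmetry, so none is chiral.

2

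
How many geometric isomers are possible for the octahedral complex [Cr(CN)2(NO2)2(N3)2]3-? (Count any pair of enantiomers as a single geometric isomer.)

In an octahedral complex each vertex has one trans partner and four cis neighbours.
The distinct arrangements are (5 in all): CN trans, NO2 trans, N3 trans; CN trans, NO2 cis, N3 cis; CN cis, NO2 trans, N3 cis; CN cis, NO2 cis, N3 cis (chiral); CN cis, NO2 cis, N3 trans.

5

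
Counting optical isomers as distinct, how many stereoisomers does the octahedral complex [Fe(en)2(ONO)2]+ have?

Each en is bidentate and must span two cis positions.
Working through the distinct placements yields 2 geometric isomers: ONO trans; ONO cis (chiral).
One of these lacks any improper symmetry element and so occurs as an enantiomeric pair, giving 2 + 1 = 3 stereoisomers in total.

3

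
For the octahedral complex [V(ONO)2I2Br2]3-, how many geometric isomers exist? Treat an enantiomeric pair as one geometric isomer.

There are 5 geometric isomers: ONO trans, I trans, Br trans; ONO cis, I cis, Br trans; ONO trans, I cis, Br cis; ONO cis, I cis, Br cis (chiral); ONO cis, I trans, Br cis.

5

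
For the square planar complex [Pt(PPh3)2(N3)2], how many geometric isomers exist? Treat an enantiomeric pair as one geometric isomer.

2

A square has two trans pairs of vertices; adjacent vertices are cis.
The distinct arrangements are (2 in all): PPh3 cis; PPh3 trans.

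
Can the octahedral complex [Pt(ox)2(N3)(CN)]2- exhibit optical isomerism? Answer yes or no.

An octahedron has six vertices in three trans pairs; every non-trans pair is cis.
Each ox is bidentate and must span two cis positions.
Systematic placement gives 2 geometric isomers: N3 and CN mutually trans; N3 and CN mutually cis (chiral).
One of these lacks any improper symmetry element and so occurs as an enantiomeric pair, giving 2 + 1 = 3 stereoisomers in total.

yes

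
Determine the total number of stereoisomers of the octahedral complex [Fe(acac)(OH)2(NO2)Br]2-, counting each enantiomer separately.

6

In an octahedral complex each vertex has one trans partner and four cis neighbours.
Each acac is bidentate and must span two cis positions.
There are 4 geometric isomers: OH cis (3 arrangements, 2 chiral); OH trans.
Of these, 2 lack any improper symmetry element and so occur as enantiomeric pairs, giving 4 + 2 = 6 stereoisomers in total.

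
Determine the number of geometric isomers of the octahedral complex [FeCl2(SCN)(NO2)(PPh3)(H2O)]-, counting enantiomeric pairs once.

In an octahedral complex each vertex has one trans partner and four cis neighbours.
Systematic enumeration (placing each ligand type in turn and discarding arrangements equivalent by rotation or reflection) gives 9 geometric isomers.

9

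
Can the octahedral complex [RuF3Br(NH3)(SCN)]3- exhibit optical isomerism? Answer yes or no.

In an octahedral complex each vertex has one trans partner and four cis neighbours.
Working through the distinct placements yields 4 geometric isomers: F mer (3 arrangements); F fac (chiral).
One of these lacks any improper symmetry element and so occurs as an enantiomeric pair, giving 4 + 1 = 5 stereoisomers in total.

yes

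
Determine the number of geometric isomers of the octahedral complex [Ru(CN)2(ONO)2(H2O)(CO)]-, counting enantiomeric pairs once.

6

In an octahedral complex each vertex has one trans partner and four cis neighbours.
The distinct arrangements are (6 in all): CN trans, ONO trans; CN trans, ONO cis; CN cis, ONO trans; CN cis, ONO cis (3 arrangements, 2 chiral).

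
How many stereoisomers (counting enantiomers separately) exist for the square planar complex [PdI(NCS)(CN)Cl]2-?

3

In a square planar complex each vertex has one trans partner and two cis neighbours.
There are 3 geometric isomers: (CN/I trans, Cl/NCS trans); (CN/NCS trans, Cl/I trans); (CN/Cl trans, I/NCS trans).
Each arrangement has an internal mirror plane or centre of symmetry, so none is chiral.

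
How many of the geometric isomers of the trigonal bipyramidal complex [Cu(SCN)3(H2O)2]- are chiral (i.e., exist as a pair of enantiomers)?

0

A trigonal bipyramid has two axial and three equatorial sites, which are chemically inequivalent.
Working through the distinct placements yields 3 geometric isomers: H2O both axial; H2O one axial, one equatorial; H2O both equatorial.
Each arrangement has an internal mirror plane or centre of symmetry, so none is chiral.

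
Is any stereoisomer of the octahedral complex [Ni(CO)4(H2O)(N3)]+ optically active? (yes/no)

no

There are 2 geometric isomers: H2O and N3 mutually trans; H2O and N3 mutually cis.
Each arrangement has an internal mirror plane or centre of symmetry, so none is chiral.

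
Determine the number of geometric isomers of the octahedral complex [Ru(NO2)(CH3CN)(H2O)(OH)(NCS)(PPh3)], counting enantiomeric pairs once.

15

An octahedron has six vertices in three trans pairs; every non-trans pair is cis.
Exhaustive case analysis gives 15 geometric isomers.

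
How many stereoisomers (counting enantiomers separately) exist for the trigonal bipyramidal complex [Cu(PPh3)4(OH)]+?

2

In a trigonal bipyramid the two axial positions differ from the three equatorial ones.
Systematic placement gives 2 geometric isomers: OH axial; OH equatorial.
Each arrangement has an internal mirror plane or centre of symmetry, so none is chiral.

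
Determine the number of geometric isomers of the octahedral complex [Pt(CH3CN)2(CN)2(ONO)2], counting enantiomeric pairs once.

In an octahedral complex each vertex has one trans partner and four cis neighbours.
The distinct arrangements are (5 in all): CH3CN trans, CN trans, ONO trans; CH3CN trans, CN cis, ONO cis; CH3CN cis, CN cis, ONO trans; CH3CN cis, CN cis, ONO cis (chiral); CH3CN cis, CN trans, ONO cis.

5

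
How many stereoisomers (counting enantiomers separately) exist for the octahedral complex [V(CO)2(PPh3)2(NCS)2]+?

An octahedron has six vertices in three trans pairs; every non-trans pair is cis.
The distinct arrangements are (5 in all): CO trans, PPh3 trans, NCS trans; CO trans, PPh3 cis, NCS cis; CO cis, PPh3 trans, NCS cis; CO cis, PPh3 cis, NCS cis (chiral); CO cis, PPh3 cis, NCS trans.
One of these lacks any improper symmetry element and so occurs as an enantiomeric pair, giving 5 + 1 = 6 stereoisomers in total.

6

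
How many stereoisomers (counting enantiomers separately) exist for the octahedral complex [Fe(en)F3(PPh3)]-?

In an octahedral complex each vertex has one trans partner and four cis neighbours.
Each en is bidentate and must span two cis positions.
Systematic placement gives 2 geometric isomers: F mer; F fac.
Each arrangement has an internal mirror plane or centre of symmetry, so none is chiral.

2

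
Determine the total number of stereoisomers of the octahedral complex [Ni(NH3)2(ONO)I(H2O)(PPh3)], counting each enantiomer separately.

The six octahedral sites form three mutually perpendicular trans pairs.
Placing the ligands in turn and identifying arrangements related by rotation or reflection leaves 9 distinct geometric isomers.
Of these, 6 lack any improper symmetry element and so occur as enantiomeric pairs, giving 9 + 6 = 15 stereoisomers in total.

15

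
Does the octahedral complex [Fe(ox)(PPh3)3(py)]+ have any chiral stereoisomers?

no

In an octahedral complex each vertex has one trans partner and four cis neighbours.
Each ox is bidentate and must span two cis positions.
Working through the distinct placements yields 2 geometric isomers: PPh3 mer; PPh3 fac.
Each arrangement has an internal mirror plane or centre of symmetry, so none is chiral.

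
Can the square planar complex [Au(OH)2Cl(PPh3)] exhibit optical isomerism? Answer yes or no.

A square has two trans pairs of vertices; adjacent vertices are cis.
There are 2 geometric isomers: OH cis; OH trans.
Each arrangement has an internal mirror plane or centre of symmetry, so none is chiral.

no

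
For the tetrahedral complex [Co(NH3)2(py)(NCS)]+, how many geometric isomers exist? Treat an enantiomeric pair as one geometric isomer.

In a tetrahedral complex all four positions are equivalent and every pair of ligands is adjacent — there is no cis/trans distinction.
Only one geometric arrangement is possible.

1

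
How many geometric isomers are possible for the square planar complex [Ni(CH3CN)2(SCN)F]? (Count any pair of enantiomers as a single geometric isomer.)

2

A square has two trans pairs of vertices; adjacent vertices are cis.
There are 2 geometric isomers: CH3CN cis; CH3CN trans.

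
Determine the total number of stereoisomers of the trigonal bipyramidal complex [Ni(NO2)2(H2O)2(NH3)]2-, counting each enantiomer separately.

6

In a trigonal bipyramid the two axial positions differ from the three equatorial ones.
Placing the ligands in turn and identifying arrangements related by rotation or reflection leaves 5 distinct geometric isomers.
One of these lacks any improper symmetry element and so occurs as an enantiomeric pair, giving 5 + 1 = 6 stereoisomers in total.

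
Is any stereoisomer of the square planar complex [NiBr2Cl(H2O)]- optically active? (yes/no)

Working through the distinct placements yields 2 geometric isomers: Br cis; Br trans.
Each arrangement has an internal mirror plane or centre of symmetry, so none is chiral.

no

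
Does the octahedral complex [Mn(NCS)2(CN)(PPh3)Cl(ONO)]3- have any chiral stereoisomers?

yes

An octahedron has six vertices in three trans pairs; every non-trans pair is cis.
Placing the ligands in turn and identifying arrangements related by rotation or reflection leaves 9 distinct geometric isomers.
Of these, 6 lack any improper symmetry element and so occur as enantiomeric pairs, giving 9 + 6 = 15 stereoisomers in total.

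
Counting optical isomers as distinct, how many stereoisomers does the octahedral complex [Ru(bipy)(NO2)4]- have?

1

An octahedron has six vertices in three trans pairs; every non-trans pair is cis.
Each bipy is bidentate and must span two cis positions.
Only one geometric arrangement is possible.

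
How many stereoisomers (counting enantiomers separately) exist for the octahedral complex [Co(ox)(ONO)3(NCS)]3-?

2

An octahedron has six vertices in three trans pairs; every non-trans pair is cis.
Each ox is bidentate and must span two cis positions.
There are 2 geometric isomers: ONO fac; ONO mer.
Each arrangement has an internal mirror plane or centre of symmetry, so none is chiral.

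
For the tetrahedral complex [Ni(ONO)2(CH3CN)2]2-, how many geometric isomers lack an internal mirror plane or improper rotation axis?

Only one geometric arrangement is possible.

0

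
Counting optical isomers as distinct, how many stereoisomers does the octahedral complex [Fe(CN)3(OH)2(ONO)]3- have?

Systematic placement gives 3 geometric isomers: CN mer, OH cis; CN mer, OH trans; CN fac, OH cis.
Each arrangement has an internal mirror plane or centre of symmetry, so none is chiral.

3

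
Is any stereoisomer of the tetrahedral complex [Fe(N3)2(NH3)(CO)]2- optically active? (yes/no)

All four vertices of a tetrahedron are equivalent and mutually adjacent, so cis/trans isomerism cannot arise.
Only one geometric arrangement is possible.

no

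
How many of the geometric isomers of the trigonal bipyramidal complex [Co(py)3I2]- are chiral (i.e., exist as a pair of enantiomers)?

A trigonal bipyramid has two axial and three equatorial sites, which are chemically inequivalent.
There are 3 geometric isomers: I both axial; I one axial, one equatorial; I both equatorial.
Each arrangement has an internal mirror plane or centre of symmetry, so none is chiral.

0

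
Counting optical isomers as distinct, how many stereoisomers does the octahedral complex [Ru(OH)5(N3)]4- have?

1

The six octahedral sites form three mutually perpendicular trans pairs.
Only one geometric arrangement is possible.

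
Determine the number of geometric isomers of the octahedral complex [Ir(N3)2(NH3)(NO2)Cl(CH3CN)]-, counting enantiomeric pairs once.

An octahedron has six vertices in three trans pairs; every non-trans pair is cis.
Placing the ligands in turn and identifying arrangements related by rotation or reflection leaves 9 distinct geometric isomers.

9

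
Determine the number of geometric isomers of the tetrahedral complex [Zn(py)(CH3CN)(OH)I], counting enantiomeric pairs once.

Only one geometric arrangement is possible; it has no improper symmetry element, so it exists as a pair of enantiomers (2 stereoisomers).

1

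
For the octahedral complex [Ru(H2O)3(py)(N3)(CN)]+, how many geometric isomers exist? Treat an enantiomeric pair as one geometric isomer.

4

The six octahedral sites form three mutually perpendicular trans pairs.
Working through the distinct placements yields 4 geometric isomers: H2O mer (3 arrangements); H2O fac (chiral).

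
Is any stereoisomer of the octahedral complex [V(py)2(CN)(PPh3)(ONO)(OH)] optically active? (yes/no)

yes

Placing the ligands in turn and identifying arrangements related by rotation or reflection leaves 9 distinct geometric isomers.
Of these, 6 lack any improper symmetry element and so occur as enantiomeric pairs, giving 9 + 6 = 15 stereoisomers in total.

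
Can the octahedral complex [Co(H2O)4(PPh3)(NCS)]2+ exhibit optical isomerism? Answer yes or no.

In an octahedral complex each vertex has one trans partner and four cis neighbours.
The distinct arrangements are (2 in all): PPh3 and NCS mutually trans; PPh3 and NCS mutually cis.
Each arrangement has an internal mirror plane or centre of symmetry, so none is chiral.

no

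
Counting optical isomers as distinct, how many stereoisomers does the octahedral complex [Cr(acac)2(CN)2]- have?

3

The six octahedral sites form three mutually perpendicular trans pairs.
Each acac is bidentate and must span two cis positions.
The distinct arrangements are (2 in all): CN trans; CN cis (chiral).
One of these lacks any improper symmetry element and so occurs as an enantiomeric pair, giving 2 + 1 = 3 stereoisomers in total.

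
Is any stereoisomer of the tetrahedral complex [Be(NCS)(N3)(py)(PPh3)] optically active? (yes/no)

All four vertices of a tetrahedron are equivalent and mutually adjacent, so cis/trans isomerism cannot arise.
Only one geometric arrangement is possible; it has no improper symmetry element, so it exists as a pair of enantiomers (2 stereoisomers).

yes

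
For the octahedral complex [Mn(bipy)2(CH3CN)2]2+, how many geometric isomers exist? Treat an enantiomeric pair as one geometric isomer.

The six octahedral sites form three mutually perpendicular trans pairs.
Each bipy is bidentate and must span two cis positions.
The distinct arrangements are (2 in all): CH3CN trans; CH3CN cis (chiral).

2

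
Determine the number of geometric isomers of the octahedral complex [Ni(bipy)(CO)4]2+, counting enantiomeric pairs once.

1

Each bipy is bidentate and must span two cis positions.
Only one geometric arrangement is possible.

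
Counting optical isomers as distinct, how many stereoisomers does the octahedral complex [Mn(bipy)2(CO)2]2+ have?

3

Each bipy is bidentate and must span two cis positions.
Systematic placement gives 2 geometric isomers: CO trans; CO cis (chiral).
One of these lacks any improper symmetry element and so occurs as an enantiomeric pair, giving 2 + 1 = 3 stereoisomers in total.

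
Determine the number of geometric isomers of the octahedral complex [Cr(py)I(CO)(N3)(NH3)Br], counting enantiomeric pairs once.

15

In an octahedral complex each vertex has one trans partner and four cis neighbours.
Systematic enumeration (placing each ligand type in turn and discarding arrangements equivalent by rotation or reflection) gives 15 geometric isomers.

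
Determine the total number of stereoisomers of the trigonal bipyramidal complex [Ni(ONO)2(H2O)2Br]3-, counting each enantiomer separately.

6

A trigonal bipyramid has two axial and three equatorial sites, which are chemically inequivalent.
Systematic enumeration (placing each ligand type in turn and discarding arrangements equivalent by rotation or reflection) gives 5 geometric isomers.
One of these lacks any improper symmetry element and so occurs as an enantiomeric pair, giving 5 + 1 = 6 stereoisomers in total.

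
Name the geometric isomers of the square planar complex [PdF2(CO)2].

cis and trans

A square has two trans pairs of vertices; adjacent vertices are cis.
The distinct arrangements are (2 in all): F cis; F trans.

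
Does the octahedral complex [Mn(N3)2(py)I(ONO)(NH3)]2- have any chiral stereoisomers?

yes

In an octahedral complex each vertex has one trans partner and four cis neighbours.
Exhaustive case analysis gives 9 geometric isomers.
Of these, 6 lack any improper symmetry element and so occur as enantiomeric pairs, giving 9 + 6 = 15 stereoisomers in total.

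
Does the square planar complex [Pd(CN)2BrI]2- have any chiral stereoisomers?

In a square planar complex each vertex has one trans partner and two cis neighbours.
Working through the distinct placements yields 2 geometric isomers: CN cis; CN trans.
Each arrangement has an internal mirror plane or centre of symmetry, so none is chiral.

no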